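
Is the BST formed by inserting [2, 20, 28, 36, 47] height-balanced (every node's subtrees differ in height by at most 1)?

Tree (level-order array): [2, None, 20, None, 28, None, 36, None, 47]
Definition: a tree is height-balanced if, at every node, |h(left) - h(right)| <= 1 (empty subtree has height -1).
Bottom-up per-node check:
  node 47: h_left=-1, h_right=-1, diff=0 [OK], height=0
  node 36: h_left=-1, h_right=0, diff=1 [OK], height=1
  node 28: h_left=-1, h_right=1, diff=2 [FAIL (|-1-1|=2 > 1)], height=2
  node 20: h_left=-1, h_right=2, diff=3 [FAIL (|-1-2|=3 > 1)], height=3
  node 2: h_left=-1, h_right=3, diff=4 [FAIL (|-1-3|=4 > 1)], height=4
Node 28 violates the condition: |-1 - 1| = 2 > 1.
Result: Not balanced


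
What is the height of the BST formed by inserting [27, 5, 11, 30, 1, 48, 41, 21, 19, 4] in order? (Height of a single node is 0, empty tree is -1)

Insertion order: [27, 5, 11, 30, 1, 48, 41, 21, 19, 4]
Tree (level-order array): [27, 5, 30, 1, 11, None, 48, None, 4, None, 21, 41, None, None, None, 19]
Compute height bottom-up (empty subtree = -1):
  height(4) = 1 + max(-1, -1) = 0
  height(1) = 1 + max(-1, 0) = 1
  height(19) = 1 + max(-1, -1) = 0
  height(21) = 1 + max(0, -1) = 1
  height(11) = 1 + max(-1, 1) = 2
  height(5) = 1 + max(1, 2) = 3
  height(41) = 1 + max(-1, -1) = 0
  height(48) = 1 + max(0, -1) = 1
  height(30) = 1 + max(-1, 1) = 2
  height(27) = 1 + max(3, 2) = 4
Height = 4


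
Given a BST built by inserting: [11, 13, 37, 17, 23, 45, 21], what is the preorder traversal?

Tree insertion order: [11, 13, 37, 17, 23, 45, 21]
Tree (level-order array): [11, None, 13, None, 37, 17, 45, None, 23, None, None, 21]
Preorder traversal: [11, 13, 37, 17, 23, 21, 45]


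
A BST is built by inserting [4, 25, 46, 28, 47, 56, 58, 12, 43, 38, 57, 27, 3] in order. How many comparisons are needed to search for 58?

Search path for 58: 4 -> 25 -> 46 -> 47 -> 56 -> 58
Found: True
Comparisons: 6


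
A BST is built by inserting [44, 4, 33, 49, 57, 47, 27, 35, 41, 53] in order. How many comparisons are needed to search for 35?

Search path for 35: 44 -> 4 -> 33 -> 35
Found: True
Comparisons: 4


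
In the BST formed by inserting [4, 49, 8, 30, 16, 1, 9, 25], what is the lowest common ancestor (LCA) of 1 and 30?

Tree insertion order: [4, 49, 8, 30, 16, 1, 9, 25]
Tree (level-order array): [4, 1, 49, None, None, 8, None, None, 30, 16, None, 9, 25]
In a BST, the LCA of p=1, q=30 is the first node v on the
root-to-leaf path with p <= v <= q (go left if both < v, right if both > v).
Walk from root:
  at 4: 1 <= 4 <= 30, this is the LCA
LCA = 4


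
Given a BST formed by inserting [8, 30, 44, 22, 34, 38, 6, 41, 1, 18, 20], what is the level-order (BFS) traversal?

Tree insertion order: [8, 30, 44, 22, 34, 38, 6, 41, 1, 18, 20]
Tree (level-order array): [8, 6, 30, 1, None, 22, 44, None, None, 18, None, 34, None, None, 20, None, 38, None, None, None, 41]
BFS from the root, enqueuing left then right child of each popped node:
  queue [8] -> pop 8, enqueue [6, 30], visited so far: [8]
  queue [6, 30] -> pop 6, enqueue [1], visited so far: [8, 6]
  queue [30, 1] -> pop 30, enqueue [22, 44], visited so far: [8, 6, 30]
  queue [1, 22, 44] -> pop 1, enqueue [none], visited so far: [8, 6, 30, 1]
  queue [22, 44] -> pop 22, enqueue [18], visited so far: [8, 6, 30, 1, 22]
  queue [44, 18] -> pop 44, enqueue [34], visited so far: [8, 6, 30, 1, 22, 44]
  queue [18, 34] -> pop 18, enqueue [20], visited so far: [8, 6, 30, 1, 22, 44, 18]
  queue [34, 20] -> pop 34, enqueue [38], visited so far: [8, 6, 30, 1, 22, 44, 18, 34]
  queue [20, 38] -> pop 20, enqueue [none], visited so far: [8, 6, 30, 1, 22, 44, 18, 34, 20]
  queue [38] -> pop 38, enqueue [41], visited so far: [8, 6, 30, 1, 22, 44, 18, 34, 20, 38]
  queue [41] -> pop 41, enqueue [none], visited so far: [8, 6, 30, 1, 22, 44, 18, 34, 20, 38, 41]
Result: [8, 6, 30, 1, 22, 44, 18, 34, 20, 38, 41]


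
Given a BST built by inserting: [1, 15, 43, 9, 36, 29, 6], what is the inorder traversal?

Tree insertion order: [1, 15, 43, 9, 36, 29, 6]
Tree (level-order array): [1, None, 15, 9, 43, 6, None, 36, None, None, None, 29]
Inorder traversal: [1, 6, 9, 15, 29, 36, 43]


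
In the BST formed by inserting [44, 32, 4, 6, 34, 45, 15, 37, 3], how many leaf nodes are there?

Tree built from: [44, 32, 4, 6, 34, 45, 15, 37, 3]
Tree (level-order array): [44, 32, 45, 4, 34, None, None, 3, 6, None, 37, None, None, None, 15]
Rule: A leaf has 0 children.
Per-node child counts:
  node 44: 2 child(ren)
  node 32: 2 child(ren)
  node 4: 2 child(ren)
  node 3: 0 child(ren)
  node 6: 1 child(ren)
  node 15: 0 child(ren)
  node 34: 1 child(ren)
  node 37: 0 child(ren)
  node 45: 0 child(ren)
Matching nodes: [3, 15, 37, 45]
Count of leaf nodes: 4


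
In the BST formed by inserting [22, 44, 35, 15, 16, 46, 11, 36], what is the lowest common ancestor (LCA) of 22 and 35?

Tree insertion order: [22, 44, 35, 15, 16, 46, 11, 36]
Tree (level-order array): [22, 15, 44, 11, 16, 35, 46, None, None, None, None, None, 36]
In a BST, the LCA of p=22, q=35 is the first node v on the
root-to-leaf path with p <= v <= q (go left if both < v, right if both > v).
Walk from root:
  at 22: 22 <= 22 <= 35, this is the LCA
LCA = 22


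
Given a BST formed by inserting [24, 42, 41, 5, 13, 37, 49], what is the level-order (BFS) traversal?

Tree insertion order: [24, 42, 41, 5, 13, 37, 49]
Tree (level-order array): [24, 5, 42, None, 13, 41, 49, None, None, 37]
BFS from the root, enqueuing left then right child of each popped node:
  queue [24] -> pop 24, enqueue [5, 42], visited so far: [24]
  queue [5, 42] -> pop 5, enqueue [13], visited so far: [24, 5]
  queue [42, 13] -> pop 42, enqueue [41, 49], visited so far: [24, 5, 42]
  queue [13, 41, 49] -> pop 13, enqueue [none], visited so far: [24, 5, 42, 13]
  queue [41, 49] -> pop 41, enqueue [37], visited so far: [24, 5, 42, 13, 41]
  queue [49, 37] -> pop 49, enqueue [none], visited so far: [24, 5, 42, 13, 41, 49]
  queue [37] -> pop 37, enqueue [none], visited so far: [24, 5, 42, 13, 41, 49, 37]
Result: [24, 5, 42, 13, 41, 49, 37]


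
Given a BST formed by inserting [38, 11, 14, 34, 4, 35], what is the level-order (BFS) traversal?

Tree insertion order: [38, 11, 14, 34, 4, 35]
Tree (level-order array): [38, 11, None, 4, 14, None, None, None, 34, None, 35]
BFS from the root, enqueuing left then right child of each popped node:
  queue [38] -> pop 38, enqueue [11], visited so far: [38]
  queue [11] -> pop 11, enqueue [4, 14], visited so far: [38, 11]
  queue [4, 14] -> pop 4, enqueue [none], visited so far: [38, 11, 4]
  queue [14] -> pop 14, enqueue [34], visited so far: [38, 11, 4, 14]
  queue [34] -> pop 34, enqueue [35], visited so far: [38, 11, 4, 14, 34]
  queue [35] -> pop 35, enqueue [none], visited so far: [38, 11, 4, 14, 34, 35]
Result: [38, 11, 4, 14, 34, 35]


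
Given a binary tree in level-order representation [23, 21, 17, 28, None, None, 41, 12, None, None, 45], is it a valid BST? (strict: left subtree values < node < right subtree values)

Level-order array: [23, 21, 17, 28, None, None, 41, 12, None, None, 45]
Validate using subtree bounds (lo, hi): at each node, require lo < value < hi,
then recurse left with hi=value and right with lo=value.
Preorder trace (stopping at first violation):
  at node 23 with bounds (-inf, +inf): OK
  at node 21 with bounds (-inf, 23): OK
  at node 28 with bounds (-inf, 21): VIOLATION
Node 28 violates its bound: not (-inf < 28 < 21).
Result: Not a valid BST


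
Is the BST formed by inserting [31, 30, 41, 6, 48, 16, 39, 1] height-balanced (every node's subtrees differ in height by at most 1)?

Tree (level-order array): [31, 30, 41, 6, None, 39, 48, 1, 16]
Definition: a tree is height-balanced if, at every node, |h(left) - h(right)| <= 1 (empty subtree has height -1).
Bottom-up per-node check:
  node 1: h_left=-1, h_right=-1, diff=0 [OK], height=0
  node 16: h_left=-1, h_right=-1, diff=0 [OK], height=0
  node 6: h_left=0, h_right=0, diff=0 [OK], height=1
  node 30: h_left=1, h_right=-1, diff=2 [FAIL (|1--1|=2 > 1)], height=2
  node 39: h_left=-1, h_right=-1, diff=0 [OK], height=0
  node 48: h_left=-1, h_right=-1, diff=0 [OK], height=0
  node 41: h_left=0, h_right=0, diff=0 [OK], height=1
  node 31: h_left=2, h_right=1, diff=1 [OK], height=3
Node 30 violates the condition: |1 - -1| = 2 > 1.
Result: Not balanced


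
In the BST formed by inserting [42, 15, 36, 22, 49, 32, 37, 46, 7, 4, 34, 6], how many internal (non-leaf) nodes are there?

Tree built from: [42, 15, 36, 22, 49, 32, 37, 46, 7, 4, 34, 6]
Tree (level-order array): [42, 15, 49, 7, 36, 46, None, 4, None, 22, 37, None, None, None, 6, None, 32, None, None, None, None, None, 34]
Rule: An internal node has at least one child.
Per-node child counts:
  node 42: 2 child(ren)
  node 15: 2 child(ren)
  node 7: 1 child(ren)
  node 4: 1 child(ren)
  node 6: 0 child(ren)
  node 36: 2 child(ren)
  node 22: 1 child(ren)
  node 32: 1 child(ren)
  node 34: 0 child(ren)
  node 37: 0 child(ren)
  node 49: 1 child(ren)
  node 46: 0 child(ren)
Matching nodes: [42, 15, 7, 4, 36, 22, 32, 49]
Count of internal (non-leaf) nodes: 8


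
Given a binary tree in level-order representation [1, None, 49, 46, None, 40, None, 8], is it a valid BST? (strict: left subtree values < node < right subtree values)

Level-order array: [1, None, 49, 46, None, 40, None, 8]
Validate using subtree bounds (lo, hi): at each node, require lo < value < hi,
then recurse left with hi=value and right with lo=value.
Preorder trace (stopping at first violation):
  at node 1 with bounds (-inf, +inf): OK
  at node 49 with bounds (1, +inf): OK
  at node 46 with bounds (1, 49): OK
  at node 40 with bounds (1, 46): OK
  at node 8 with bounds (1, 40): OK
No violation found at any node.
Result: Valid BST


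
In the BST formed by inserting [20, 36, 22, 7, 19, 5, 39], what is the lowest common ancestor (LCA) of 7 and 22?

Tree insertion order: [20, 36, 22, 7, 19, 5, 39]
Tree (level-order array): [20, 7, 36, 5, 19, 22, 39]
In a BST, the LCA of p=7, q=22 is the first node v on the
root-to-leaf path with p <= v <= q (go left if both < v, right if both > v).
Walk from root:
  at 20: 7 <= 20 <= 22, this is the LCA
LCA = 20


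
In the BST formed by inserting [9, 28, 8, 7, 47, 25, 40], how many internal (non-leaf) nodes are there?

Tree built from: [9, 28, 8, 7, 47, 25, 40]
Tree (level-order array): [9, 8, 28, 7, None, 25, 47, None, None, None, None, 40]
Rule: An internal node has at least one child.
Per-node child counts:
  node 9: 2 child(ren)
  node 8: 1 child(ren)
  node 7: 0 child(ren)
  node 28: 2 child(ren)
  node 25: 0 child(ren)
  node 47: 1 child(ren)
  node 40: 0 child(ren)
Matching nodes: [9, 8, 28, 47]
Count of internal (non-leaf) nodes: 4


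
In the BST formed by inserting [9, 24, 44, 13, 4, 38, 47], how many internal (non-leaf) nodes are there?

Tree built from: [9, 24, 44, 13, 4, 38, 47]
Tree (level-order array): [9, 4, 24, None, None, 13, 44, None, None, 38, 47]
Rule: An internal node has at least one child.
Per-node child counts:
  node 9: 2 child(ren)
  node 4: 0 child(ren)
  node 24: 2 child(ren)
  node 13: 0 child(ren)
  node 44: 2 child(ren)
  node 38: 0 child(ren)
  node 47: 0 child(ren)
Matching nodes: [9, 24, 44]
Count of internal (non-leaf) nodes: 3


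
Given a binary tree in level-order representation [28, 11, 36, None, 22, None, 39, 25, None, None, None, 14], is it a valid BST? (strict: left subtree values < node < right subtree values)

Level-order array: [28, 11, 36, None, 22, None, 39, 25, None, None, None, 14]
Validate using subtree bounds (lo, hi): at each node, require lo < value < hi,
then recurse left with hi=value and right with lo=value.
Preorder trace (stopping at first violation):
  at node 28 with bounds (-inf, +inf): OK
  at node 11 with bounds (-inf, 28): OK
  at node 22 with bounds (11, 28): OK
  at node 25 with bounds (11, 22): VIOLATION
Node 25 violates its bound: not (11 < 25 < 22).
Result: Not a valid BST


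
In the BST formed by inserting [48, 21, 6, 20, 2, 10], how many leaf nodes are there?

Tree built from: [48, 21, 6, 20, 2, 10]
Tree (level-order array): [48, 21, None, 6, None, 2, 20, None, None, 10]
Rule: A leaf has 0 children.
Per-node child counts:
  node 48: 1 child(ren)
  node 21: 1 child(ren)
  node 6: 2 child(ren)
  node 2: 0 child(ren)
  node 20: 1 child(ren)
  node 10: 0 child(ren)
Matching nodes: [2, 10]
Count of leaf nodes: 2


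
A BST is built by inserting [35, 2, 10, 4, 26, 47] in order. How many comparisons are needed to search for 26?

Search path for 26: 35 -> 2 -> 10 -> 26
Found: True
Comparisons: 4


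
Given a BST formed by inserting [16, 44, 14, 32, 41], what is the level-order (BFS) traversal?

Tree insertion order: [16, 44, 14, 32, 41]
Tree (level-order array): [16, 14, 44, None, None, 32, None, None, 41]
BFS from the root, enqueuing left then right child of each popped node:
  queue [16] -> pop 16, enqueue [14, 44], visited so far: [16]
  queue [14, 44] -> pop 14, enqueue [none], visited so far: [16, 14]
  queue [44] -> pop 44, enqueue [32], visited so far: [16, 14, 44]
  queue [32] -> pop 32, enqueue [41], visited so far: [16, 14, 44, 32]
  queue [41] -> pop 41, enqueue [none], visited so far: [16, 14, 44, 32, 41]
Result: [16, 14, 44, 32, 41]


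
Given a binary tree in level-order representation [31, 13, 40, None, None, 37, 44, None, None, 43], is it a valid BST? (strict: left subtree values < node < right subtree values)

Level-order array: [31, 13, 40, None, None, 37, 44, None, None, 43]
Validate using subtree bounds (lo, hi): at each node, require lo < value < hi,
then recurse left with hi=value and right with lo=value.
Preorder trace (stopping at first violation):
  at node 31 with bounds (-inf, +inf): OK
  at node 13 with bounds (-inf, 31): OK
  at node 40 with bounds (31, +inf): OK
  at node 37 with bounds (31, 40): OK
  at node 44 with bounds (40, +inf): OK
  at node 43 with bounds (40, 44): OK
No violation found at any node.
Result: Valid BST


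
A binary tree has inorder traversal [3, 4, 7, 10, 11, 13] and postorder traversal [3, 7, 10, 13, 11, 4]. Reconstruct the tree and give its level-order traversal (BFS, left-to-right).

Inorder:   [3, 4, 7, 10, 11, 13]
Postorder: [3, 7, 10, 13, 11, 4]
Algorithm: postorder visits root last, so walk postorder right-to-left;
each value is the root of the current inorder slice — split it at that
value, recurse on the right subtree first, then the left.
Recursive splits:
  root=4; inorder splits into left=[3], right=[7, 10, 11, 13]
  root=11; inorder splits into left=[7, 10], right=[13]
  root=13; inorder splits into left=[], right=[]
  root=10; inorder splits into left=[7], right=[]
  root=7; inorder splits into left=[], right=[]
  root=3; inorder splits into left=[], right=[]
Reconstructed level-order: [4, 3, 11, 10, 13, 7]


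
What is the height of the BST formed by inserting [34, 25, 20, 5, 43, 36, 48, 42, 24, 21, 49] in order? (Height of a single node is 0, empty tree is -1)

Insertion order: [34, 25, 20, 5, 43, 36, 48, 42, 24, 21, 49]
Tree (level-order array): [34, 25, 43, 20, None, 36, 48, 5, 24, None, 42, None, 49, None, None, 21]
Compute height bottom-up (empty subtree = -1):
  height(5) = 1 + max(-1, -1) = 0
  height(21) = 1 + max(-1, -1) = 0
  height(24) = 1 + max(0, -1) = 1
  height(20) = 1 + max(0, 1) = 2
  height(25) = 1 + max(2, -1) = 3
  height(42) = 1 + max(-1, -1) = 0
  height(36) = 1 + max(-1, 0) = 1
  height(49) = 1 + max(-1, -1) = 0
  height(48) = 1 + max(-1, 0) = 1
  height(43) = 1 + max(1, 1) = 2
  height(34) = 1 + max(3, 2) = 4
Height = 4


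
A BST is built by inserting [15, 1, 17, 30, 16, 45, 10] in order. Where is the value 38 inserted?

Starting tree (level order): [15, 1, 17, None, 10, 16, 30, None, None, None, None, None, 45]
Insertion path: 15 -> 17 -> 30 -> 45
Result: insert 38 as left child of 45
Final tree (level order): [15, 1, 17, None, 10, 16, 30, None, None, None, None, None, 45, 38]


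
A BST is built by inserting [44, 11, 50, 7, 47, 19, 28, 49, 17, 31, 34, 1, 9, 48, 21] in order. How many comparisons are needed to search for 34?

Search path for 34: 44 -> 11 -> 19 -> 28 -> 31 -> 34
Found: True
Comparisons: 6


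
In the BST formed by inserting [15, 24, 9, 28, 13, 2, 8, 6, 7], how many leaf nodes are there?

Tree built from: [15, 24, 9, 28, 13, 2, 8, 6, 7]
Tree (level-order array): [15, 9, 24, 2, 13, None, 28, None, 8, None, None, None, None, 6, None, None, 7]
Rule: A leaf has 0 children.
Per-node child counts:
  node 15: 2 child(ren)
  node 9: 2 child(ren)
  node 2: 1 child(ren)
  node 8: 1 child(ren)
  node 6: 1 child(ren)
  node 7: 0 child(ren)
  node 13: 0 child(ren)
  node 24: 1 child(ren)
  node 28: 0 child(ren)
Matching nodes: [7, 13, 28]
Count of leaf nodes: 3


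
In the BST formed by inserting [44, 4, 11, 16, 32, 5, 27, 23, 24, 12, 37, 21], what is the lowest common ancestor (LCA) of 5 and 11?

Tree insertion order: [44, 4, 11, 16, 32, 5, 27, 23, 24, 12, 37, 21]
Tree (level-order array): [44, 4, None, None, 11, 5, 16, None, None, 12, 32, None, None, 27, 37, 23, None, None, None, 21, 24]
In a BST, the LCA of p=5, q=11 is the first node v on the
root-to-leaf path with p <= v <= q (go left if both < v, right if both > v).
Walk from root:
  at 44: both 5 and 11 < 44, go left
  at 4: both 5 and 11 > 4, go right
  at 11: 5 <= 11 <= 11, this is the LCA
LCA = 11


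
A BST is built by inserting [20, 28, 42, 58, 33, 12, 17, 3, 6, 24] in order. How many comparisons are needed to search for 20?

Search path for 20: 20
Found: True
Comparisons: 1


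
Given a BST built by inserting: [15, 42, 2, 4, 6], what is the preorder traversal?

Tree insertion order: [15, 42, 2, 4, 6]
Tree (level-order array): [15, 2, 42, None, 4, None, None, None, 6]
Preorder traversal: [15, 2, 4, 6, 42]


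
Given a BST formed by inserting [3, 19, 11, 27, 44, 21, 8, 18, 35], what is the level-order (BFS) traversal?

Tree insertion order: [3, 19, 11, 27, 44, 21, 8, 18, 35]
Tree (level-order array): [3, None, 19, 11, 27, 8, 18, 21, 44, None, None, None, None, None, None, 35]
BFS from the root, enqueuing left then right child of each popped node:
  queue [3] -> pop 3, enqueue [19], visited so far: [3]
  queue [19] -> pop 19, enqueue [11, 27], visited so far: [3, 19]
  queue [11, 27] -> pop 11, enqueue [8, 18], visited so far: [3, 19, 11]
  queue [27, 8, 18] -> pop 27, enqueue [21, 44], visited so far: [3, 19, 11, 27]
  queue [8, 18, 21, 44] -> pop 8, enqueue [none], visited so far: [3, 19, 11, 27, 8]
  queue [18, 21, 44] -> pop 18, enqueue [none], visited so far: [3, 19, 11, 27, 8, 18]
  queue [21, 44] -> pop 21, enqueue [none], visited so far: [3, 19, 11, 27, 8, 18, 21]
  queue [44] -> pop 44, enqueue [35], visited so far: [3, 19, 11, 27, 8, 18, 21, 44]
  queue [35] -> pop 35, enqueue [none], visited so far: [3, 19, 11, 27, 8, 18, 21, 44, 35]
Result: [3, 19, 11, 27, 8, 18, 21, 44, 35]


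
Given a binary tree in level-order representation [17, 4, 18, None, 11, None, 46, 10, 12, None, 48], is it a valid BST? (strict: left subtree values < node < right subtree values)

Level-order array: [17, 4, 18, None, 11, None, 46, 10, 12, None, 48]
Validate using subtree bounds (lo, hi): at each node, require lo < value < hi,
then recurse left with hi=value and right with lo=value.
Preorder trace (stopping at first violation):
  at node 17 with bounds (-inf, +inf): OK
  at node 4 with bounds (-inf, 17): OK
  at node 11 with bounds (4, 17): OK
  at node 10 with bounds (4, 11): OK
  at node 12 with bounds (11, 17): OK
  at node 18 with bounds (17, +inf): OK
  at node 46 with bounds (18, +inf): OK
  at node 48 with bounds (46, +inf): OK
No violation found at any node.
Result: Valid BST


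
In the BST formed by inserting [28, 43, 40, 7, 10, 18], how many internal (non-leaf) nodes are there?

Tree built from: [28, 43, 40, 7, 10, 18]
Tree (level-order array): [28, 7, 43, None, 10, 40, None, None, 18]
Rule: An internal node has at least one child.
Per-node child counts:
  node 28: 2 child(ren)
  node 7: 1 child(ren)
  node 10: 1 child(ren)
  node 18: 0 child(ren)
  node 43: 1 child(ren)
  node 40: 0 child(ren)
Matching nodes: [28, 7, 10, 43]
Count of internal (non-leaf) nodes: 4


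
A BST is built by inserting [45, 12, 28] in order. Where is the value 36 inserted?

Starting tree (level order): [45, 12, None, None, 28]
Insertion path: 45 -> 12 -> 28
Result: insert 36 as right child of 28
Final tree (level order): [45, 12, None, None, 28, None, 36]


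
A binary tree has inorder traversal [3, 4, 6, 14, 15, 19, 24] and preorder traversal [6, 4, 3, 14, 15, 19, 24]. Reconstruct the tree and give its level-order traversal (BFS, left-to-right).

Inorder:  [3, 4, 6, 14, 15, 19, 24]
Preorder: [6, 4, 3, 14, 15, 19, 24]
Algorithm: preorder visits root first, so consume preorder in order;
for each root, split the current inorder slice at that value into
left-subtree inorder and right-subtree inorder, then recurse.
Recursive splits:
  root=6; inorder splits into left=[3, 4], right=[14, 15, 19, 24]
  root=4; inorder splits into left=[3], right=[]
  root=3; inorder splits into left=[], right=[]
  root=14; inorder splits into left=[], right=[15, 19, 24]
  root=15; inorder splits into left=[], right=[19, 24]
  root=19; inorder splits into left=[], right=[24]
  root=24; inorder splits into left=[], right=[]
Reconstructed level-order: [6, 4, 14, 3, 15, 19, 24]


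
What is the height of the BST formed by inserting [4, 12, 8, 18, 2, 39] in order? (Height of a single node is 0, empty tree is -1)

Insertion order: [4, 12, 8, 18, 2, 39]
Tree (level-order array): [4, 2, 12, None, None, 8, 18, None, None, None, 39]
Compute height bottom-up (empty subtree = -1):
  height(2) = 1 + max(-1, -1) = 0
  height(8) = 1 + max(-1, -1) = 0
  height(39) = 1 + max(-1, -1) = 0
  height(18) = 1 + max(-1, 0) = 1
  height(12) = 1 + max(0, 1) = 2
  height(4) = 1 + max(0, 2) = 3
Height = 3


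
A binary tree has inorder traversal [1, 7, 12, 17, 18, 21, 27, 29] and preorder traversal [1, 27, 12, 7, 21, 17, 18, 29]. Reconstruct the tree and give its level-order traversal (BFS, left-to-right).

Inorder:  [1, 7, 12, 17, 18, 21, 27, 29]
Preorder: [1, 27, 12, 7, 21, 17, 18, 29]
Algorithm: preorder visits root first, so consume preorder in order;
for each root, split the current inorder slice at that value into
left-subtree inorder and right-subtree inorder, then recurse.
Recursive splits:
  root=1; inorder splits into left=[], right=[7, 12, 17, 18, 21, 27, 29]
  root=27; inorder splits into left=[7, 12, 17, 18, 21], right=[29]
  root=12; inorder splits into left=[7], right=[17, 18, 21]
  root=7; inorder splits into left=[], right=[]
  root=21; inorder splits into left=[17, 18], right=[]
  root=17; inorder splits into left=[], right=[18]
  root=18; inorder splits into left=[], right=[]
  root=29; inorder splits into left=[], right=[]
Reconstructed level-order: [1, 27, 12, 29, 7, 21, 17, 18]


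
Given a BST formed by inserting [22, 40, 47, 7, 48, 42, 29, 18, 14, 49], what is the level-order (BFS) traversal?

Tree insertion order: [22, 40, 47, 7, 48, 42, 29, 18, 14, 49]
Tree (level-order array): [22, 7, 40, None, 18, 29, 47, 14, None, None, None, 42, 48, None, None, None, None, None, 49]
BFS from the root, enqueuing left then right child of each popped node:
  queue [22] -> pop 22, enqueue [7, 40], visited so far: [22]
  queue [7, 40] -> pop 7, enqueue [18], visited so far: [22, 7]
  queue [40, 18] -> pop 40, enqueue [29, 47], visited so far: [22, 7, 40]
  queue [18, 29, 47] -> pop 18, enqueue [14], visited so far: [22, 7, 40, 18]
  queue [29, 47, 14] -> pop 29, enqueue [none], visited so far: [22, 7, 40, 18, 29]
  queue [47, 14] -> pop 47, enqueue [42, 48], visited so far: [22, 7, 40, 18, 29, 47]
  queue [14, 42, 48] -> pop 14, enqueue [none], visited so far: [22, 7, 40, 18, 29, 47, 14]
  queue [42, 48] -> pop 42, enqueue [none], visited so far: [22, 7, 40, 18, 29, 47, 14, 42]
  queue [48] -> pop 48, enqueue [49], visited so far: [22, 7, 40, 18, 29, 47, 14, 42, 48]
  queue [49] -> pop 49, enqueue [none], visited so far: [22, 7, 40, 18, 29, 47, 14, 42, 48, 49]
Result: [22, 7, 40, 18, 29, 47, 14, 42, 48, 49]


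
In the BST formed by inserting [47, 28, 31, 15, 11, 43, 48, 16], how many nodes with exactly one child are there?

Tree built from: [47, 28, 31, 15, 11, 43, 48, 16]
Tree (level-order array): [47, 28, 48, 15, 31, None, None, 11, 16, None, 43]
Rule: These are nodes with exactly 1 non-null child.
Per-node child counts:
  node 47: 2 child(ren)
  node 28: 2 child(ren)
  node 15: 2 child(ren)
  node 11: 0 child(ren)
  node 16: 0 child(ren)
  node 31: 1 child(ren)
  node 43: 0 child(ren)
  node 48: 0 child(ren)
Matching nodes: [31]
Count of nodes with exactly one child: 1


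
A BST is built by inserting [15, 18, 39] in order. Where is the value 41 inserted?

Starting tree (level order): [15, None, 18, None, 39]
Insertion path: 15 -> 18 -> 39
Result: insert 41 as right child of 39
Final tree (level order): [15, None, 18, None, 39, None, 41]


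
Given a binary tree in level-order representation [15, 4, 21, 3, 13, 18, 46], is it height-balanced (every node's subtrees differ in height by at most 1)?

Tree (level-order array): [15, 4, 21, 3, 13, 18, 46]
Definition: a tree is height-balanced if, at every node, |h(left) - h(right)| <= 1 (empty subtree has height -1).
Bottom-up per-node check:
  node 3: h_left=-1, h_right=-1, diff=0 [OK], height=0
  node 13: h_left=-1, h_right=-1, diff=0 [OK], height=0
  node 4: h_left=0, h_right=0, diff=0 [OK], height=1
  node 18: h_left=-1, h_right=-1, diff=0 [OK], height=0
  node 46: h_left=-1, h_right=-1, diff=0 [OK], height=0
  node 21: h_left=0, h_right=0, diff=0 [OK], height=1
  node 15: h_left=1, h_right=1, diff=0 [OK], height=2
All nodes satisfy the balance condition.
Result: Balanced


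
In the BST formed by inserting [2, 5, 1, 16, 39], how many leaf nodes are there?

Tree built from: [2, 5, 1, 16, 39]
Tree (level-order array): [2, 1, 5, None, None, None, 16, None, 39]
Rule: A leaf has 0 children.
Per-node child counts:
  node 2: 2 child(ren)
  node 1: 0 child(ren)
  node 5: 1 child(ren)
  node 16: 1 child(ren)
  node 39: 0 child(ren)
Matching nodes: [1, 39]
Count of leaf nodes: 2


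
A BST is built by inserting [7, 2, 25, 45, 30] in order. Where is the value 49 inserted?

Starting tree (level order): [7, 2, 25, None, None, None, 45, 30]
Insertion path: 7 -> 25 -> 45
Result: insert 49 as right child of 45
Final tree (level order): [7, 2, 25, None, None, None, 45, 30, 49]


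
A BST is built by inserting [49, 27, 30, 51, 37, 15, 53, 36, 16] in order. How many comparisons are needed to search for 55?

Search path for 55: 49 -> 51 -> 53
Found: False
Comparisons: 3


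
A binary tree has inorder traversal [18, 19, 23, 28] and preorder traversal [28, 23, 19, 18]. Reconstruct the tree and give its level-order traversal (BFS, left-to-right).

Inorder:  [18, 19, 23, 28]
Preorder: [28, 23, 19, 18]
Algorithm: preorder visits root first, so consume preorder in order;
for each root, split the current inorder slice at that value into
left-subtree inorder and right-subtree inorder, then recurse.
Recursive splits:
  root=28; inorder splits into left=[18, 19, 23], right=[]
  root=23; inorder splits into left=[18, 19], right=[]
  root=19; inorder splits into left=[18], right=[]
  root=18; inorder splits into left=[], right=[]
Reconstructed level-order: [28, 23, 19, 18]


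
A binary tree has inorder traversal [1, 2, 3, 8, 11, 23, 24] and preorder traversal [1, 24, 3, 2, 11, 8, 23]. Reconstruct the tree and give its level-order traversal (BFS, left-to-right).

Inorder:  [1, 2, 3, 8, 11, 23, 24]
Preorder: [1, 24, 3, 2, 11, 8, 23]
Algorithm: preorder visits root first, so consume preorder in order;
for each root, split the current inorder slice at that value into
left-subtree inorder and right-subtree inorder, then recurse.
Recursive splits:
  root=1; inorder splits into left=[], right=[2, 3, 8, 11, 23, 24]
  root=24; inorder splits into left=[2, 3, 8, 11, 23], right=[]
  root=3; inorder splits into left=[2], right=[8, 11, 23]
  root=2; inorder splits into left=[], right=[]
  root=11; inorder splits into left=[8], right=[23]
  root=8; inorder splits into left=[], right=[]
  root=23; inorder splits into left=[], right=[]
Reconstructed level-order: [1, 24, 3, 2, 11, 8, 23]


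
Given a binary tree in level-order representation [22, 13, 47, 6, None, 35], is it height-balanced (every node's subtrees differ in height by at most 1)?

Tree (level-order array): [22, 13, 47, 6, None, 35]
Definition: a tree is height-balanced if, at every node, |h(left) - h(right)| <= 1 (empty subtree has height -1).
Bottom-up per-node check:
  node 6: h_left=-1, h_right=-1, diff=0 [OK], height=0
  node 13: h_left=0, h_right=-1, diff=1 [OK], height=1
  node 35: h_left=-1, h_right=-1, diff=0 [OK], height=0
  node 47: h_left=0, h_right=-1, diff=1 [OK], height=1
  node 22: h_left=1, h_right=1, diff=0 [OK], height=2
All nodes satisfy the balance condition.
Result: Balanced


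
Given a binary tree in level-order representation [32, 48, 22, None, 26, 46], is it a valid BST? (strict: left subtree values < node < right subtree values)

Level-order array: [32, 48, 22, None, 26, 46]
Validate using subtree bounds (lo, hi): at each node, require lo < value < hi,
then recurse left with hi=value and right with lo=value.
Preorder trace (stopping at first violation):
  at node 32 with bounds (-inf, +inf): OK
  at node 48 with bounds (-inf, 32): VIOLATION
Node 48 violates its bound: not (-inf < 48 < 32).
Result: Not a valid BST


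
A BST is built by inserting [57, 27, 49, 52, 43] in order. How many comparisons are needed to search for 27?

Search path for 27: 57 -> 27
Found: True
Comparisons: 2


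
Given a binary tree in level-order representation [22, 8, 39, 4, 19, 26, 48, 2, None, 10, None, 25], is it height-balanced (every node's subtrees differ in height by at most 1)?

Tree (level-order array): [22, 8, 39, 4, 19, 26, 48, 2, None, 10, None, 25]
Definition: a tree is height-balanced if, at every node, |h(left) - h(right)| <= 1 (empty subtree has height -1).
Bottom-up per-node check:
  node 2: h_left=-1, h_right=-1, diff=0 [OK], height=0
  node 4: h_left=0, h_right=-1, diff=1 [OK], height=1
  node 10: h_left=-1, h_right=-1, diff=0 [OK], height=0
  node 19: h_left=0, h_right=-1, diff=1 [OK], height=1
  node 8: h_left=1, h_right=1, diff=0 [OK], height=2
  node 25: h_left=-1, h_right=-1, diff=0 [OK], height=0
  node 26: h_left=0, h_right=-1, diff=1 [OK], height=1
  node 48: h_left=-1, h_right=-1, diff=0 [OK], height=0
  node 39: h_left=1, h_right=0, diff=1 [OK], height=2
  node 22: h_left=2, h_right=2, diff=0 [OK], height=3
All nodes satisfy the balance condition.
Result: Balanced


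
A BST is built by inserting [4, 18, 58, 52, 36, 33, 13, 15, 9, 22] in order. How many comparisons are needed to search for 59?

Search path for 59: 4 -> 18 -> 58
Found: False
Comparisons: 3


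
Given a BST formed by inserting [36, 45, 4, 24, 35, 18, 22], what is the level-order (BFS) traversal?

Tree insertion order: [36, 45, 4, 24, 35, 18, 22]
Tree (level-order array): [36, 4, 45, None, 24, None, None, 18, 35, None, 22]
BFS from the root, enqueuing left then right child of each popped node:
  queue [36] -> pop 36, enqueue [4, 45], visited so far: [36]
  queue [4, 45] -> pop 4, enqueue [24], visited so far: [36, 4]
  queue [45, 24] -> pop 45, enqueue [none], visited so far: [36, 4, 45]
  queue [24] -> pop 24, enqueue [18, 35], visited so far: [36, 4, 45, 24]
  queue [18, 35] -> pop 18, enqueue [22], visited so far: [36, 4, 45, 24, 18]
  queue [35, 22] -> pop 35, enqueue [none], visited so far: [36, 4, 45, 24, 18, 35]
  queue [22] -> pop 22, enqueue [none], visited so far: [36, 4, 45, 24, 18, 35, 22]
Result: [36, 4, 45, 24, 18, 35, 22]


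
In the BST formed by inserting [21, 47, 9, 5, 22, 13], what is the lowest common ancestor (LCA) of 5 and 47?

Tree insertion order: [21, 47, 9, 5, 22, 13]
Tree (level-order array): [21, 9, 47, 5, 13, 22]
In a BST, the LCA of p=5, q=47 is the first node v on the
root-to-leaf path with p <= v <= q (go left if both < v, right if both > v).
Walk from root:
  at 21: 5 <= 21 <= 47, this is the LCA
LCA = 21


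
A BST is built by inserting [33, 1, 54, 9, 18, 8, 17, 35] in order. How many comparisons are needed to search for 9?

Search path for 9: 33 -> 1 -> 9
Found: True
Comparisons: 3


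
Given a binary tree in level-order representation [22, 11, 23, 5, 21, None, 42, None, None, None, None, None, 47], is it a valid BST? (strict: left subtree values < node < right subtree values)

Level-order array: [22, 11, 23, 5, 21, None, 42, None, None, None, None, None, 47]
Validate using subtree bounds (lo, hi): at each node, require lo < value < hi,
then recurse left with hi=value and right with lo=value.
Preorder trace (stopping at first violation):
  at node 22 with bounds (-inf, +inf): OK
  at node 11 with bounds (-inf, 22): OK
  at node 5 with bounds (-inf, 11): OK
  at node 21 with bounds (11, 22): OK
  at node 23 with bounds (22, +inf): OK
  at node 42 with bounds (23, +inf): OK
  at node 47 with bounds (42, +inf): OK
No violation found at any node.
Result: Valid BST


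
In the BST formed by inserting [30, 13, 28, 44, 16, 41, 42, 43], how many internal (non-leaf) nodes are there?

Tree built from: [30, 13, 28, 44, 16, 41, 42, 43]
Tree (level-order array): [30, 13, 44, None, 28, 41, None, 16, None, None, 42, None, None, None, 43]
Rule: An internal node has at least one child.
Per-node child counts:
  node 30: 2 child(ren)
  node 13: 1 child(ren)
  node 28: 1 child(ren)
  node 16: 0 child(ren)
  node 44: 1 child(ren)
  node 41: 1 child(ren)
  node 42: 1 child(ren)
  node 43: 0 child(ren)
Matching nodes: [30, 13, 28, 44, 41, 42]
Count of internal (non-leaf) nodes: 6


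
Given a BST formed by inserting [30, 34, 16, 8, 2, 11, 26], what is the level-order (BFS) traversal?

Tree insertion order: [30, 34, 16, 8, 2, 11, 26]
Tree (level-order array): [30, 16, 34, 8, 26, None, None, 2, 11]
BFS from the root, enqueuing left then right child of each popped node:
  queue [30] -> pop 30, enqueue [16, 34], visited so far: [30]
  queue [16, 34] -> pop 16, enqueue [8, 26], visited so far: [30, 16]
  queue [34, 8, 26] -> pop 34, enqueue [none], visited so far: [30, 16, 34]
  queue [8, 26] -> pop 8, enqueue [2, 11], visited so far: [30, 16, 34, 8]
  queue [26, 2, 11] -> pop 26, enqueue [none], visited so far: [30, 16, 34, 8, 26]
  queue [2, 11] -> pop 2, enqueue [none], visited so far: [30, 16, 34, 8, 26, 2]
  queue [11] -> pop 11, enqueue [none], visited so far: [30, 16, 34, 8, 26, 2, 11]
Result: [30, 16, 34, 8, 26, 2, 11]


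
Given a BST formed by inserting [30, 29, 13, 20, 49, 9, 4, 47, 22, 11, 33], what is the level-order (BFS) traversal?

Tree insertion order: [30, 29, 13, 20, 49, 9, 4, 47, 22, 11, 33]
Tree (level-order array): [30, 29, 49, 13, None, 47, None, 9, 20, 33, None, 4, 11, None, 22]
BFS from the root, enqueuing left then right child of each popped node:
  queue [30] -> pop 30, enqueue [29, 49], visited so far: [30]
  queue [29, 49] -> pop 29, enqueue [13], visited so far: [30, 29]
  queue [49, 13] -> pop 49, enqueue [47], visited so far: [30, 29, 49]
  queue [13, 47] -> pop 13, enqueue [9, 20], visited so far: [30, 29, 49, 13]
  queue [47, 9, 20] -> pop 47, enqueue [33], visited so far: [30, 29, 49, 13, 47]
  queue [9, 20, 33] -> pop 9, enqueue [4, 11], visited so far: [30, 29, 49, 13, 47, 9]
  queue [20, 33, 4, 11] -> pop 20, enqueue [22], visited so far: [30, 29, 49, 13, 47, 9, 20]
  queue [33, 4, 11, 22] -> pop 33, enqueue [none], visited so far: [30, 29, 49, 13, 47, 9, 20, 33]
  queue [4, 11, 22] -> pop 4, enqueue [none], visited so far: [30, 29, 49, 13, 47, 9, 20, 33, 4]
  queue [11, 22] -> pop 11, enqueue [none], visited so far: [30, 29, 49, 13, 47, 9, 20, 33, 4, 11]
  queue [22] -> pop 22, enqueue [none], visited so far: [30, 29, 49, 13, 47, 9, 20, 33, 4, 11, 22]
Result: [30, 29, 49, 13, 47, 9, 20, 33, 4, 11, 22]


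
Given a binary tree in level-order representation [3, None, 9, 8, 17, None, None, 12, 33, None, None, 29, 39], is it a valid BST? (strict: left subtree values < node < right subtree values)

Level-order array: [3, None, 9, 8, 17, None, None, 12, 33, None, None, 29, 39]
Validate using subtree bounds (lo, hi): at each node, require lo < value < hi,
then recurse left with hi=value and right with lo=value.
Preorder trace (stopping at first violation):
  at node 3 with bounds (-inf, +inf): OK
  at node 9 with bounds (3, +inf): OK
  at node 8 with bounds (3, 9): OK
  at node 17 with bounds (9, +inf): OK
  at node 12 with bounds (9, 17): OK
  at node 33 with bounds (17, +inf): OK
  at node 29 with bounds (17, 33): OK
  at node 39 with bounds (33, +inf): OK
No violation found at any node.
Result: Valid BST


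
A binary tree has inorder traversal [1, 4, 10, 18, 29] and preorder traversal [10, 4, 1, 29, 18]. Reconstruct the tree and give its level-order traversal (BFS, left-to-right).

Inorder:  [1, 4, 10, 18, 29]
Preorder: [10, 4, 1, 29, 18]
Algorithm: preorder visits root first, so consume preorder in order;
for each root, split the current inorder slice at that value into
left-subtree inorder and right-subtree inorder, then recurse.
Recursive splits:
  root=10; inorder splits into left=[1, 4], right=[18, 29]
  root=4; inorder splits into left=[1], right=[]
  root=1; inorder splits into left=[], right=[]
  root=29; inorder splits into left=[18], right=[]
  root=18; inorder splits into left=[], right=[]
Reconstructed level-order: [10, 4, 29, 1, 18]


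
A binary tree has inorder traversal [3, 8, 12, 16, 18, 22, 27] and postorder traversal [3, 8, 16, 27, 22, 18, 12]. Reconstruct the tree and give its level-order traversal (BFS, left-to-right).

Inorder:   [3, 8, 12, 16, 18, 22, 27]
Postorder: [3, 8, 16, 27, 22, 18, 12]
Algorithm: postorder visits root last, so walk postorder right-to-left;
each value is the root of the current inorder slice — split it at that
value, recurse on the right subtree first, then the left.
Recursive splits:
  root=12; inorder splits into left=[3, 8], right=[16, 18, 22, 27]
  root=18; inorder splits into left=[16], right=[22, 27]
  root=22; inorder splits into left=[], right=[27]
  root=27; inorder splits into left=[], right=[]
  root=16; inorder splits into left=[], right=[]
  root=8; inorder splits into left=[3], right=[]
  root=3; inorder splits into left=[], right=[]
Reconstructed level-order: [12, 8, 18, 3, 16, 22, 27]


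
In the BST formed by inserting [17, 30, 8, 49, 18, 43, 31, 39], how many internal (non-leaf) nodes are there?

Tree built from: [17, 30, 8, 49, 18, 43, 31, 39]
Tree (level-order array): [17, 8, 30, None, None, 18, 49, None, None, 43, None, 31, None, None, 39]
Rule: An internal node has at least one child.
Per-node child counts:
  node 17: 2 child(ren)
  node 8: 0 child(ren)
  node 30: 2 child(ren)
  node 18: 0 child(ren)
  node 49: 1 child(ren)
  node 43: 1 child(ren)
  node 31: 1 child(ren)
  node 39: 0 child(ren)
Matching nodes: [17, 30, 49, 43, 31]
Count of internal (non-leaf) nodes: 5


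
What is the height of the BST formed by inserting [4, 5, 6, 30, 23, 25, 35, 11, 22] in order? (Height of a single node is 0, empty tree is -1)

Insertion order: [4, 5, 6, 30, 23, 25, 35, 11, 22]
Tree (level-order array): [4, None, 5, None, 6, None, 30, 23, 35, 11, 25, None, None, None, 22]
Compute height bottom-up (empty subtree = -1):
  height(22) = 1 + max(-1, -1) = 0
  height(11) = 1 + max(-1, 0) = 1
  height(25) = 1 + max(-1, -1) = 0
  height(23) = 1 + max(1, 0) = 2
  height(35) = 1 + max(-1, -1) = 0
  height(30) = 1 + max(2, 0) = 3
  height(6) = 1 + max(-1, 3) = 4
  height(5) = 1 + max(-1, 4) = 5
  height(4) = 1 + max(-1, 5) = 6
Height = 6


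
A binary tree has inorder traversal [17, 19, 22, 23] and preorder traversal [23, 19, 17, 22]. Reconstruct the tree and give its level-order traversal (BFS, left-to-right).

Inorder:  [17, 19, 22, 23]
Preorder: [23, 19, 17, 22]
Algorithm: preorder visits root first, so consume preorder in order;
for each root, split the current inorder slice at that value into
left-subtree inorder and right-subtree inorder, then recurse.
Recursive splits:
  root=23; inorder splits into left=[17, 19, 22], right=[]
  root=19; inorder splits into left=[17], right=[22]
  root=17; inorder splits into left=[], right=[]
  root=22; inorder splits into left=[], right=[]
Reconstructed level-order: [23, 19, 17, 22]
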